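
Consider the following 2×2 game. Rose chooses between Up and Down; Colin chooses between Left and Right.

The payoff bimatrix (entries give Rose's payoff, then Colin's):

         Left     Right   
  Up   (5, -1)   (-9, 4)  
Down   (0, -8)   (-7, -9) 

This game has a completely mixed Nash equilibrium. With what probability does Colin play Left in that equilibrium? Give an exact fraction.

2/7

Let y be the probability that Colin plays Left. In a completely mixed equilibrium, Rose must be indifferent between Up and Down.
Rose's expected payoff from Up is 5y − 9(1−y); from Down it is −7(1−y).
Setting these equal: 14y − 9 = 7y − 7, so y = 2/7.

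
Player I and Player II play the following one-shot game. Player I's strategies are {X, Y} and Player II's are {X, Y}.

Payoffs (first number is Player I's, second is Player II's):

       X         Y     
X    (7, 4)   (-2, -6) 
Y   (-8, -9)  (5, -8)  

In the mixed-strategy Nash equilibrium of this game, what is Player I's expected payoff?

19/22

First find y, the probability Player II plays X, from Player I's indifference between X and Y: 7y − 2(1−y) = −8y + 5(1−y), giving y = 7/22.
Since Player I is indifferent in equilibrium, Player I's expected payoff equals the payoff from either row against (7/22, 15/22). Using X: 7(7/22) − 2(15/22) = 19/22.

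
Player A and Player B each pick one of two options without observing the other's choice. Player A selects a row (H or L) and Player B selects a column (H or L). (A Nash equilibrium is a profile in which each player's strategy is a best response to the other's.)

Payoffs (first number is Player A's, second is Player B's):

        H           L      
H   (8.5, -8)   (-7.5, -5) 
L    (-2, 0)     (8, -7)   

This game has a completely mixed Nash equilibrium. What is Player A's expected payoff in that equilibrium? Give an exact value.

53/26

First find y, the probability Player B plays H, from Player A's indifference between H and L: 8.5y − 7.5(1−y) = −2y + 8(1−y), giving y = 31/52.
Since Player A is indifferent in equilibrium, Player A's expected payoff equals the payoff from either row against (31/52, 21/52). Using H: 8.5(31/52) − 7.5(21/52) = 53/26.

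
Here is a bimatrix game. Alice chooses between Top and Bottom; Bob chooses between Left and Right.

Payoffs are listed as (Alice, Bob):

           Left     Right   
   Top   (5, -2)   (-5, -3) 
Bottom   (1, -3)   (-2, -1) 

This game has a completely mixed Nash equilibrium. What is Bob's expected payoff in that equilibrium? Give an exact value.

First find p, the probability Alice plays Top, from Bob's indifference between Left and Right: −2p − 3(1−p) = −3p − (1−p), giving p = 2/3.
Since Bob is indifferent in equilibrium, Bob's expected payoff equals the payoff from either column against (2/3, 1/3). Using Left: −2(2/3) − 3(1/3) = -7/3.

-7/3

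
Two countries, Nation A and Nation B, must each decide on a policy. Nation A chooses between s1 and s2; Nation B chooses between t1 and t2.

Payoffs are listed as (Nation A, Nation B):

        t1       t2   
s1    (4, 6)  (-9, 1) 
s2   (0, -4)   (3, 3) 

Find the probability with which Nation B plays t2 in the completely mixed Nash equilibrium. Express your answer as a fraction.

Let y be the probability that Nation B plays t1. In a completely mixed equilibrium, Nation A must be indifferent between s1 and s2.
Nation A's expected payoff from s1 is 4y − 9(1−y); from s2 it is 3(1−y).
Setting these equal: 13y − 9 = −3y + 3, so y = 3/4.
Therefore Nation B plays t2 with probability 1 − 3/4 = 1/4.

1/4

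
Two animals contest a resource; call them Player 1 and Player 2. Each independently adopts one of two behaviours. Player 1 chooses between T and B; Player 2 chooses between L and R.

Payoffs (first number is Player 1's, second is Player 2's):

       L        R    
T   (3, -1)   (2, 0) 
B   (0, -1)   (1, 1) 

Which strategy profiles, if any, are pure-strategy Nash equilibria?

(T, L): Player 2 prefers R (0 > -1) — not an equilibrium.
(T, R): Player 1 gets 2 ≥ 1 from B, and Player 2 gets 0 ≥ -1 from L — Nash equilibrium.
(B, L): Player 1 prefers T (3 > 0); Player 2 prefers R (1 > -1) — not an equilibrium.
(B, R): Player 1 prefers T (2 > 1) — not an equilibrium.

(T, R)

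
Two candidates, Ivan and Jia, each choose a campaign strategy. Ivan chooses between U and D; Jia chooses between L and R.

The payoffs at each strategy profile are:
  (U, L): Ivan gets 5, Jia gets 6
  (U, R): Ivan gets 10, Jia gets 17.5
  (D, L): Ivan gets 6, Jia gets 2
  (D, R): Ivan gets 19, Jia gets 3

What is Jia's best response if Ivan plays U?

Against U, Jia earns 6 from L and 17.5 from R.
So R is the best response.

R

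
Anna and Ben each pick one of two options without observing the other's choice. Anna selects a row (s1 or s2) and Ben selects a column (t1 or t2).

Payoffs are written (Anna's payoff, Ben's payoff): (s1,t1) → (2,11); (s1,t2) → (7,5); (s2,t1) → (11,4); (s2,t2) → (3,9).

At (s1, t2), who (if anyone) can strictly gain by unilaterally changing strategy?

Ben

Anna at (s1, t2) earns 7; deviating to s2 yields 3 — not better.
Ben earns 5; deviating to t1 yields 11 — a strict improvement.
Only Ben has a strictly profitable deviation.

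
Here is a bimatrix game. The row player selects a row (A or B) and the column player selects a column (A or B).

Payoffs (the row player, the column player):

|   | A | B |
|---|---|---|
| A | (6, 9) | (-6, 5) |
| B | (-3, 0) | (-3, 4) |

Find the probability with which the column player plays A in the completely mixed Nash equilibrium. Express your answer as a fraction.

1/4

Let q be the probability that the column player plays A. In a completely mixed equilibrium, the row player must be indifferent between A and B.
The row player's expected payoff from A is 6q − 6(1−q); from B it is −3q − 3(1−q).
Setting these equal: 12q − 6 = -3, so q = 1/4.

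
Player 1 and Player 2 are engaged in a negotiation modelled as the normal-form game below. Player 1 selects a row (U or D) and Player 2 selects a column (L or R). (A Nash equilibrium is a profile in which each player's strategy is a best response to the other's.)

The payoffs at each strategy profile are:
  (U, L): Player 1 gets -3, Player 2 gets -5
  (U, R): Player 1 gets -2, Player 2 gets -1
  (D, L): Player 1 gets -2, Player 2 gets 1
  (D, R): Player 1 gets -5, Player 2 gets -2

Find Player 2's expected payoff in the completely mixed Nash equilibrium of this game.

First find x, the probability Player 1 plays U, from Player 2's indifference between L and R: −5x + (1−x) = −x − 2(1−x), giving x = 3/7.
Since Player 2 is indifferent in equilibrium, Player 2's expected payoff equals the payoff from either column against (3/7, 4/7). Using L: −5(3/7) + (4/7) = -11/7.

-11/7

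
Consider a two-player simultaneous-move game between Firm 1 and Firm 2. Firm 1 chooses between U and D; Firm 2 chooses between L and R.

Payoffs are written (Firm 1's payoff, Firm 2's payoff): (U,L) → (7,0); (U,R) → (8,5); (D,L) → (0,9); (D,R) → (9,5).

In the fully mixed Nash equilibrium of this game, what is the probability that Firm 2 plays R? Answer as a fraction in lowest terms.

7/8

Let y be the probability that Firm 2 plays L. In a completely mixed equilibrium, Firm 1 must be indifferent between U and D.
Firm 1's expected payoff from U is 7y + 8(1−y); from D it is 9(1−y).
Setting these equal: −y + 8 = −9y + 9, so y = 1/8.
Therefore Firm 2 plays R with probability 1 − 1/8 = 7/8.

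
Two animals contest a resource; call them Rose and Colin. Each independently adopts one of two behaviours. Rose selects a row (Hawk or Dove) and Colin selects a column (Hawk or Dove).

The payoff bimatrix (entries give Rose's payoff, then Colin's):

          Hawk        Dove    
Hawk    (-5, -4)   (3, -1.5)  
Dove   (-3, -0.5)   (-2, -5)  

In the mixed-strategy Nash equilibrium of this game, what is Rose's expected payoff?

-19/7

First find y, the probability Colin plays Hawk, from Rose's indifference between Hawk and Dove: −5y + 3(1−y) = −3y − 2(1−y), giving y = 5/7.
Since Rose is indifferent in equilibrium, Rose's expected payoff equals the payoff from either row against (5/7, 2/7). Using Hawk: −5(5/7) + 3(2/7) = -19/7.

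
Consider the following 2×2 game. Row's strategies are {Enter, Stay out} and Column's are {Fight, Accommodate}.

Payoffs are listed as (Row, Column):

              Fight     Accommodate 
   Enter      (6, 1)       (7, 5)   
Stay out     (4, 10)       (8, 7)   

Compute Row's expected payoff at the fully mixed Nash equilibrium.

20/3

First find y, the probability Column plays Fight, from Row's indifference between Enter and Stay out: 6y + 7(1−y) = 4y + 8(1−y), giving y = 1/3.
Since Row is indifferent in equilibrium, Row's expected payoff equals the payoff from either row against (1/3, 2/3). Using Enter: 6(1/3) + 7(2/3) = 20/3.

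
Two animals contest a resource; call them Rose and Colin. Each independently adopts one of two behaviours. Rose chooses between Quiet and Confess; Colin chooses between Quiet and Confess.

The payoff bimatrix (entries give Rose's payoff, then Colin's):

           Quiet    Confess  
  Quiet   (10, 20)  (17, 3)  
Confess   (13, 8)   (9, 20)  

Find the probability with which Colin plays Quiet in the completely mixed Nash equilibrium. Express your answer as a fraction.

Let y be the probability that Colin plays Quiet. In a completely mixed equilibrium, Rose must be indifferent between Quiet and Confess.
Rose's expected payoff from Quiet is 10y + 17(1−y); from Confess it is 13y + 9(1−y).
Setting these equal: −7y + 17 = 4y + 9, so y = 8/11.

8/11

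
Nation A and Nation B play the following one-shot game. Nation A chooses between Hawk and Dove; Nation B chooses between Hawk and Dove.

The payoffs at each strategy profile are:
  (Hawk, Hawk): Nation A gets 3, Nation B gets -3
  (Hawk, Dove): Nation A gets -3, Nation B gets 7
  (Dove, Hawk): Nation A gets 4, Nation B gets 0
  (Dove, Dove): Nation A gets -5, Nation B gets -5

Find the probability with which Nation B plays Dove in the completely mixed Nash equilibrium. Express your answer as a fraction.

Let y be the probability that Nation B plays Hawk. In a completely mixed equilibrium, Nation A must be indifferent between Hawk and Dove.
Nation A's expected payoff from Hawk is 3y − 3(1−y); from Dove it is 4y − 5(1−y).
Setting these equal: 6y − 3 = 9y − 5, so y = 2/3.
Therefore Nation B plays Dove with probability 1 − 2/3 = 1/3.

1/3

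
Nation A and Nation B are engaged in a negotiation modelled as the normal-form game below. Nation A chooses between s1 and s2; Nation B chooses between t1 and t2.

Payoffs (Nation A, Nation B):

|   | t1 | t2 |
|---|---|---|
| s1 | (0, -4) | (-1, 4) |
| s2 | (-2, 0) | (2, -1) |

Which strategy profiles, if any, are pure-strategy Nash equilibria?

(s1, t1): Nation B prefers t2 (4 > -4) — not an equilibrium.
(s1, t2): Nation A prefers s2 (2 > -1) — not an equilibrium.
(s2, t1): Nation A prefers s1 (0 > -2) — not an equilibrium.
(s2, t2): Nation B prefers t1 (0 > -1) — not an equilibrium.

none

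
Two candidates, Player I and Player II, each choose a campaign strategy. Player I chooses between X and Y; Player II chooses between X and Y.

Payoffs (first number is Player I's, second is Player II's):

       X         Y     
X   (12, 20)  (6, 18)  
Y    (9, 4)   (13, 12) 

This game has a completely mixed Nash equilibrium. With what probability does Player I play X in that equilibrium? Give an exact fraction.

Let p be the probability that Player I plays X. In a completely mixed equilibrium, Player II must be indifferent between X and Y.
Player II's expected payoff from X is 20p + 4(1−p); from Y it is 18p + 12(1−p).
Setting these equal: 16p + 4 = 6p + 12, so p = 4/5.

4/5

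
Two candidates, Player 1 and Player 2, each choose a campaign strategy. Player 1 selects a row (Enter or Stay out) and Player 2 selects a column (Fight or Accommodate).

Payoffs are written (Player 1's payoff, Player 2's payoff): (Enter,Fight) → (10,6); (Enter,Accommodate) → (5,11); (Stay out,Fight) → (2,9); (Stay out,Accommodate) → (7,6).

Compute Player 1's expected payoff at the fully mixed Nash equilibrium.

First find y, the probability Player 2 plays Fight, from Player 1's indifference between Enter and Stay out: 10y + 5(1−y) = 2y + 7(1−y), giving y = 1/5.
Since Player 1 is indifferent in equilibrium, Player 1's expected payoff equals the payoff from either row against (1/5, 4/5). Using Enter: 10(1/5) + 5(4/5) = 6.

6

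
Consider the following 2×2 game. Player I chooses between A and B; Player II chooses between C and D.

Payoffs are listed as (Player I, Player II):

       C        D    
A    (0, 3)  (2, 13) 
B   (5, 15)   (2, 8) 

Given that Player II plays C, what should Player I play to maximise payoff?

Against C, Player I earns 0 from A and 5 from B.
So B is the best response.

B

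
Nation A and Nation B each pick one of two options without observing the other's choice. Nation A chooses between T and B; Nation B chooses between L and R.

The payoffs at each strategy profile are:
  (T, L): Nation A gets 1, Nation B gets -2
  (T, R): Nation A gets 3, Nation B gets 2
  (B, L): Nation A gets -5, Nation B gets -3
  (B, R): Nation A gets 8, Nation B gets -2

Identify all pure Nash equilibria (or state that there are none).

(B, R)

(T, L): Nation B prefers R (2 > -2) — not an equilibrium.
(T, R): Nation A prefers B (8 > 3) — not an equilibrium.
(B, L): Nation A prefers T (1 > -5); Nation B prefers R (-2 > -3) — not an equilibrium.
(B, R): Nation A gets 8 ≥ 3 from T, and Nation B gets -2 ≥ -3 from L — Nash equilibrium.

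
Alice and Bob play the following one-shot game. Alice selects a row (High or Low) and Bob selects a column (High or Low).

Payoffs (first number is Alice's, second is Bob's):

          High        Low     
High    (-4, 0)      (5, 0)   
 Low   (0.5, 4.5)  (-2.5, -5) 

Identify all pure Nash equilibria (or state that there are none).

(High, High): Alice prefers Low (0.5 > -4) — not an equilibrium.
(High, Low): Alice gets 5 ≥ -2.5 from Low, and Bob gets 0 ≥ 0 from High — Nash equilibrium.
(Low, High): Alice gets 0.5 ≥ -4 from High, and Bob gets 4.5 ≥ -5 from Low — Nash equilibrium.
(Low, Low): Alice prefers High (5 > -2.5); Bob prefers High (4.5 > -5) — not an equilibrium.

(High, Low) and (Low, High)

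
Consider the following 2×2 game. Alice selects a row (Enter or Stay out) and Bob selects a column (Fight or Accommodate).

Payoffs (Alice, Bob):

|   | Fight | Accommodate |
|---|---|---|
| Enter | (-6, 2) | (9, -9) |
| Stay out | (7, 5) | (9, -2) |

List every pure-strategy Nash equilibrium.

(Enter, Fight): Alice prefers Stay out (7 > -6) — not an equilibrium.
(Enter, Accommodate): Bob prefers Fight (2 > -9) — not an equilibrium.
(Stay out, Fight): Alice gets 7 ≥ -6 from Enter, and Bob gets 5 ≥ -2 from Accommodate — Nash equilibrium.
(Stay out, Accommodate): Bob prefers Fight (5 > -2) — not an equilibrium.

(Stay out, Fight)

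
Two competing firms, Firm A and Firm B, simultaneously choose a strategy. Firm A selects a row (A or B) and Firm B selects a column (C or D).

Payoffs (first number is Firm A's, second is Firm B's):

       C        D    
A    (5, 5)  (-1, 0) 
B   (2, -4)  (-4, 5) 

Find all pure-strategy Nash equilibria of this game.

(A, C)

(A, C): Firm A gets 5 ≥ 2 from B, and Firm B gets 5 ≥ 0 from D — Nash equilibrium.
(A, D): Firm B prefers C (5 > 0) — not an equilibrium.
(B, C): Firm A prefers A (5 > 2); Firm B prefers D (5 > -4) — not an equilibrium.
(B, D): Firm A prefers A (-1 > -4) — not an equilibrium.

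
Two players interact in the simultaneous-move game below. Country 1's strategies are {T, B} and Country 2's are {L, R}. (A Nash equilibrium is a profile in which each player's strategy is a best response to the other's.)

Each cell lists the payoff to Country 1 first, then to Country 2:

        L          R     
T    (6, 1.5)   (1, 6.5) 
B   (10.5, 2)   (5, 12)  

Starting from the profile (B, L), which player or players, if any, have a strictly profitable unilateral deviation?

Country 2

Country 1 at (B, L) earns 10.5; deviating to T yields 6 — not better.
Country 2 earns 2; deviating to R yields 12 — a strict improvement.
Only Country 2 has a strictly profitable deviation.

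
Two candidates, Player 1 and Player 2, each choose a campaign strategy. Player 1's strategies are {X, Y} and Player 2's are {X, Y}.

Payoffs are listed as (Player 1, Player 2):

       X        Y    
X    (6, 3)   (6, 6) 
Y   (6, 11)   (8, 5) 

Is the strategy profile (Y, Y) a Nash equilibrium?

No

At (Y, Y), Player 1 earns 8; switching to X would give 6, so Player 1 has no profitable deviation.
Player 2 earns 5; switching to X would give 11, so Player 2 would deviate.
Since at least one player can profitably deviate, this is not a Nash equilibrium.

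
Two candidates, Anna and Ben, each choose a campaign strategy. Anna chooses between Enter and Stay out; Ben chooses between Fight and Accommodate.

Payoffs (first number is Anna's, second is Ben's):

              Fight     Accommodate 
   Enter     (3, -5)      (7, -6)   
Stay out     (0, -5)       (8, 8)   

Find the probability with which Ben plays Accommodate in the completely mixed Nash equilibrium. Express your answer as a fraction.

3/4

Let q be the probability that Ben plays Fight. In a completely mixed equilibrium, Anna must be indifferent between Enter and Stay out.
Anna's expected payoff from Enter is 3q + 7(1−q); from Stay out it is 8(1−q).
Setting these equal: −4q + 7 = −8q + 8, so q = 1/4.
Therefore Ben plays Accommodate with probability 1 − 1/4 = 3/4.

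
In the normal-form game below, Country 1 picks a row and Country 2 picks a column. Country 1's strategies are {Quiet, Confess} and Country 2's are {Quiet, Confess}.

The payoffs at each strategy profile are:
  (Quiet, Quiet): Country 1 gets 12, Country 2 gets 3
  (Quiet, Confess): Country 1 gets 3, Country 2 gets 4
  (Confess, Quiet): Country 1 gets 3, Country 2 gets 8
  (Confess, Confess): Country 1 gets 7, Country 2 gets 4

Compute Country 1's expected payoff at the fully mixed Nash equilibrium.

First find y, the probability Country 2 plays Quiet, from Country 1's indifference between Quiet and Confess: 12y + 3(1−y) = 3y + 7(1−y), giving y = 4/13.
Since Country 1 is indifferent in equilibrium, Country 1's expected payoff equals the payoff from either row against (4/13, 9/13). Using Quiet: 12(4/13) + 3(9/13) = 75/13.

75/13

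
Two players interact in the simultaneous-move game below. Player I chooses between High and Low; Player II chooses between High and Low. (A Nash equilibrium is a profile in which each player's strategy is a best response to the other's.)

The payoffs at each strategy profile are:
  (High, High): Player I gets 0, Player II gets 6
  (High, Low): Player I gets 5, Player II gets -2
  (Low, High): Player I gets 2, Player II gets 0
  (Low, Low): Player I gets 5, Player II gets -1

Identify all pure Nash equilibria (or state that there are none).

(High, High): Player I prefers Low (2 > 0) — not an equilibrium.
(High, Low): Player II prefers High (6 > -2) — not an equilibrium.
(Low, High): Player I gets 2 ≥ 0 from High, and Player II gets 0 ≥ -1 from Low — Nash equilibrium.
(Low, Low): Player II prefers High (0 > -1) — not an equilibrium.

(Low, High)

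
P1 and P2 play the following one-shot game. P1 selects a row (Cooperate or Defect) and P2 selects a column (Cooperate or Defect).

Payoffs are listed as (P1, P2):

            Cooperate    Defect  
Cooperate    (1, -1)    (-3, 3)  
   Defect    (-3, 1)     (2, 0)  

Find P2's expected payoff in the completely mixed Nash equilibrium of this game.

First find x, the probability P1 plays Cooperate, from P2's indifference between Cooperate and Defect: −x + (1−x) = 3x, giving x = 1/5.
Since P2 is indifferent in equilibrium, P2's expected payoff equals the payoff from either column against (1/5, 4/5). Using Cooperate: −(1/5) + (4/5) = 3/5.

3/5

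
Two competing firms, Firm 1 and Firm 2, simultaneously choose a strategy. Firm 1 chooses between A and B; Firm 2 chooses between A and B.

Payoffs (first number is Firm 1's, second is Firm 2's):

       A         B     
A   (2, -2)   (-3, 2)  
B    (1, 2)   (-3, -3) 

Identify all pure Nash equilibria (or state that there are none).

(A, A): Firm 2 prefers B (2 > -2) — not an equilibrium.
(A, B): Firm 1 gets -3 ≥ -3 from B, and Firm 2 gets 2 ≥ -2 from A — Nash equilibrium.
(B, A): Firm 1 prefers A (2 > 1) — not an equilibrium.
(B, B): Firm 2 prefers A (2 > -3) — not an equilibrium.

(A, B)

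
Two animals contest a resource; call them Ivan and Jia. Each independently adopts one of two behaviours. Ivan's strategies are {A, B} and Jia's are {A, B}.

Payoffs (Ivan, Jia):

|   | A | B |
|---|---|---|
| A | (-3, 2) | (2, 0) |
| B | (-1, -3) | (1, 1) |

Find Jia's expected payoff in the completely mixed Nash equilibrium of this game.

First find x, the probability Ivan plays A, from Jia's indifference between A and B: 2x − 3(1−x) = (1−x), giving x = 2/3.
Since Jia is indifferent in equilibrium, Jia's expected payoff equals the payoff from either column against (2/3, 1/3). Using A: 2(2/3) − 3(1/3) = 1/3.

1/3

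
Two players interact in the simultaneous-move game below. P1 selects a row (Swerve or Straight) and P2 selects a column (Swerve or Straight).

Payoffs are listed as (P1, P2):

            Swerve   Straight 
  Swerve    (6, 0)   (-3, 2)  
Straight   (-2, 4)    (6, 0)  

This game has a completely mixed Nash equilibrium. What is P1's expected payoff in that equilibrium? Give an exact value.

30/17

First find q, the probability P2 plays Swerve, from P1's indifference between Swerve and Straight: 6q − 3(1−q) = −2q + 6(1−q), giving q = 9/17.
Since P1 is indifferent in equilibrium, P1's expected payoff equals the payoff from either row against (9/17, 8/17). Using Swerve: 6(9/17) − 3(8/17) = 30/17.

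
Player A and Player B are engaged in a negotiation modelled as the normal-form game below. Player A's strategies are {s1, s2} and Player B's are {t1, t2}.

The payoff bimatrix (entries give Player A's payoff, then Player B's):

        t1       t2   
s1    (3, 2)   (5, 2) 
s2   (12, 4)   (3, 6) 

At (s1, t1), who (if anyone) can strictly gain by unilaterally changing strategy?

Player A

Player A at (s1, t1) earns 3; deviating to s2 yields 12 — a strict improvement.
Player B earns 2; deviating to t2 yields 2 — not better.
Only Player A has a strictly profitable deviation.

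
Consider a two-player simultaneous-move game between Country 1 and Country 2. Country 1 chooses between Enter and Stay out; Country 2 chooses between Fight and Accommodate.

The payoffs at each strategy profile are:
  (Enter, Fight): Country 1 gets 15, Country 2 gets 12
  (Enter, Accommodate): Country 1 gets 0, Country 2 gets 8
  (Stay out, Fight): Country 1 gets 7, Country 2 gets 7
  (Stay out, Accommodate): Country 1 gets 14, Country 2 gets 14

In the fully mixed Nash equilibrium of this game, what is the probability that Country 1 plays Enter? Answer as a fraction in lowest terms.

7/11

Let p be the probability that Country 1 plays Enter. In a completely mixed equilibrium, Country 2 must be indifferent between Fight and Accommodate.
Country 2's expected payoff from Fight is 12p + 7(1−p); from Accommodate it is 8p + 14(1−p).
Setting these equal: 5p + 7 = −6p + 14, so p = 7/11.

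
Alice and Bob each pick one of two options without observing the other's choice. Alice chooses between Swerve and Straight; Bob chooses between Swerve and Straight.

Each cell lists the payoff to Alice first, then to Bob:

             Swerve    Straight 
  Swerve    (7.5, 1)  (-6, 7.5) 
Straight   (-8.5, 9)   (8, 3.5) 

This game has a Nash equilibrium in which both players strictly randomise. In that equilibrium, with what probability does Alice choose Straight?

13/24

Let p be the probability that Alice plays Swerve. In a completely mixed equilibrium, Bob must be indifferent between Swerve and Straight.
Bob's expected payoff from Swerve is p + 9(1−p); from Straight it is 7.5p + 3.5(1−p).
Setting these equal: −8p + 9 = 4p + 3.5, so p = 11/24.
Therefore Alice plays Straight with probability 1 − 11/24 = 13/24.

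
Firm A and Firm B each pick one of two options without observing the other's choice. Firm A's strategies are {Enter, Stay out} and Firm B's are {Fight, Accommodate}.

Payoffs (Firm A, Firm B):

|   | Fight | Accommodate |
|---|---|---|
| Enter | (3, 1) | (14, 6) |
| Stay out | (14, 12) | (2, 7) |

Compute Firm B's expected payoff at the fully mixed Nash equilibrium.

First find x, the probability Firm A plays Enter, from Firm B's indifference between Fight and Accommodate: x + 12(1−x) = 6x + 7(1−x), giving x = 1/2.
Since Firm B is indifferent in equilibrium, Firm B's expected payoff equals the payoff from either column against (1/2, 1/2). Using Fight: (1/2) + 12(1/2) = 13/2.

13/2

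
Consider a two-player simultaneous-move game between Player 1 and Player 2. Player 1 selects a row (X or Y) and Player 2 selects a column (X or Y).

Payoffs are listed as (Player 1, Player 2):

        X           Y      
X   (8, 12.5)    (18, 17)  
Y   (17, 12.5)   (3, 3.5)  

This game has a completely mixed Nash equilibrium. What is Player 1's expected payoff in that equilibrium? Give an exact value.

47/4

First find y, the probability Player 2 plays X, from Player 1's indifference between X and Y: 8y + 18(1−y) = 17y + 3(1−y), giving y = 5/8.
Since Player 1 is indifferent in equilibrium, Player 1's expected payoff equals the payoff from either row against (5/8, 3/8). Using X: 8(5/8) + 18(3/8) = 47/4.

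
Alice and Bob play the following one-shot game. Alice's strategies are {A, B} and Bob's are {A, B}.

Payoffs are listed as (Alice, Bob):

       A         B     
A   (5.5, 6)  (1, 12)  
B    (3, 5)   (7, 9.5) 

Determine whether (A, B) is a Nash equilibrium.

At (A, B), Alice earns 1; switching to B would give 7, so Alice would deviate.
Bob earns 12; switching to A would give 6, so Bob has no profitable deviation.
Since at least one player can profitably deviate, this is not a Nash equilibrium.

No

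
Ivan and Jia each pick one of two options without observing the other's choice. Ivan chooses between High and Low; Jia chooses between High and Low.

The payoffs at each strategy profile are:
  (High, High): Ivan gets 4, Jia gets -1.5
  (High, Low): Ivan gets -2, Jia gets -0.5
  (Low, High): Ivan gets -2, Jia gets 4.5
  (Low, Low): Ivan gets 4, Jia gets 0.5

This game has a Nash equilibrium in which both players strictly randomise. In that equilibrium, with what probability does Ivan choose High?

4/5

Let x be the probability that Ivan plays High. In a completely mixed equilibrium, Jia must be indifferent between High and Low.
Jia's expected payoff from High is −1.5x + 4.5(1−x); from Low it is −0.5x + 0.5(1−x).
Setting these equal: −6x + 4.5 = −x + 0.5, so x = 4/5.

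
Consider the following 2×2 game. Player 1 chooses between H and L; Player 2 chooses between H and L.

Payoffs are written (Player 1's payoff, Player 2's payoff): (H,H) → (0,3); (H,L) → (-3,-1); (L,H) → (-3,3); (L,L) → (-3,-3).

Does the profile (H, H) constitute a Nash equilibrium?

Yes

At (H, H), Player 1 earns 0; switching to L would give -3, so Player 1 has no profitable deviation.
Player 2 earns 3; switching to L would give -1, so Player 2 has no profitable deviation.
Neither player can gain by a unilateral deviation, so this profile is a Nash equilibrium.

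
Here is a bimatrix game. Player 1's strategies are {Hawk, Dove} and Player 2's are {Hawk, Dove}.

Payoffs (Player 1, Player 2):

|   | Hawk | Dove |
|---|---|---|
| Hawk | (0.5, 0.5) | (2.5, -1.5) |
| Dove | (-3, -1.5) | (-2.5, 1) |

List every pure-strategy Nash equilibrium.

(Hawk, Hawk)

(Hawk, Hawk): Player 1 gets 0.5 ≥ -3 from Dove, and Player 2 gets 0.5 ≥ -1.5 from Dove — Nash equilibrium.
(Hawk, Dove): Player 2 prefers Hawk (0.5 > -1.5) — not an equilibrium.
(Dove, Hawk): Player 1 prefers Hawk (0.5 > -3); Player 2 prefers Dove (1 > -1.5) — not an equilibrium.
(Dove, Dove): Player 1 prefers Hawk (2.5 > -2.5) — not an equilibrium.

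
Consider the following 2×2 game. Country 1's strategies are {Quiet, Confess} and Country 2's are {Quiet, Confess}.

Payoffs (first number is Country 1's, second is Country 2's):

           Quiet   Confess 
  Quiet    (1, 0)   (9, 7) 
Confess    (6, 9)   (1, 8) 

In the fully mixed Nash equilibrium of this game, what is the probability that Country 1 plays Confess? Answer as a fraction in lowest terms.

Let x be the probability that Country 1 plays Quiet. In a completely mixed equilibrium, Country 2 must be indifferent between Quiet and Confess.
Country 2's expected payoff from Quiet is 9(1−x); from Confess it is 7x + 8(1−x).
Setting these equal: −9x + 9 = −x + 8, so x = 1/8.
Therefore Country 1 plays Confess with probability 1 − 1/8 = 7/8.

7/8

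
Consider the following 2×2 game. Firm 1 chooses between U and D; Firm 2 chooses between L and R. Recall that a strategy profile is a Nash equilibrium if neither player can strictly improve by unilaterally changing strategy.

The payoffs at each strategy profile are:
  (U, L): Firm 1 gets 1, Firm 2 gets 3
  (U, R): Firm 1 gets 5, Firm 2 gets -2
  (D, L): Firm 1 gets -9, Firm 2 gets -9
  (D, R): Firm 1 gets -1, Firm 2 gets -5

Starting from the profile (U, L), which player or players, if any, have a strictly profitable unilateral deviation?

Firm 1 at (U, L) earns 1; deviating to D yields -9 — not better.
Firm 2 earns 3; deviating to R yields -2 — not better.
Neither player can strictly improve; the profile is a Nash equilibrium.

Neither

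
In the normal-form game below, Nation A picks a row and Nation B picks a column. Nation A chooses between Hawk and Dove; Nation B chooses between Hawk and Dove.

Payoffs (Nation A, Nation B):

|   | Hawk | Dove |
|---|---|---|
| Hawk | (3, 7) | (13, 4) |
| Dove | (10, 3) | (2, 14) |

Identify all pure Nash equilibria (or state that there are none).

none

(Hawk, Hawk): Nation A prefers Dove (10 > 3) — not an equilibrium.
(Hawk, Dove): Nation B prefers Hawk (7 > 4) — not an equilibrium.
(Dove, Hawk): Nation B prefers Dove (14 > 3) — not an equilibrium.
(Dove, Dove): Nation A prefers Hawk (13 > 2) — not an equilibrium.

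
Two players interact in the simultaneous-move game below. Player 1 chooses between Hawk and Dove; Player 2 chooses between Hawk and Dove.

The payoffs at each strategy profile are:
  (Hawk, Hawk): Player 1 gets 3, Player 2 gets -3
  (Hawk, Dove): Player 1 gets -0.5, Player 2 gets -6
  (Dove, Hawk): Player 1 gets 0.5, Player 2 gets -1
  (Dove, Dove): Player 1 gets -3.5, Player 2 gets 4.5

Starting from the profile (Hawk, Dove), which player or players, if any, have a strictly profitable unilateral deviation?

Player 2

Player 1 at (Hawk, Dove) earns -0.5; deviating to Dove yields -3.5 — not better.
Player 2 earns -6; deviating to Hawk yields -3 — a strict improvement.
Only Player 2 has a strictly profitable deviation.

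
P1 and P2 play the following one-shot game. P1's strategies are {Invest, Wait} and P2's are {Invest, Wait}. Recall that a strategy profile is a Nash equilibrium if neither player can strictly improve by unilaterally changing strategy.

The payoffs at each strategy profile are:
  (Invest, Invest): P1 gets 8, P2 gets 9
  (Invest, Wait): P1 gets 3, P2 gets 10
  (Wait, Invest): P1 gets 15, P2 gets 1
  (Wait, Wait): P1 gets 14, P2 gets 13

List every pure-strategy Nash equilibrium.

(Invest, Invest): P1 prefers Wait (15 > 8); P2 prefers Wait (10 > 9) — not an equilibrium.
(Invest, Wait): P1 prefers Wait (14 > 3) — not an equilibrium.
(Wait, Invest): P2 prefers Wait (13 > 1) — not an equilibrium.
(Wait, Wait): P1 gets 14 ≥ 3 from Invest, and P2 gets 13 ≥ 1 from Invest — Nash equilibrium.

(Wait, Wait)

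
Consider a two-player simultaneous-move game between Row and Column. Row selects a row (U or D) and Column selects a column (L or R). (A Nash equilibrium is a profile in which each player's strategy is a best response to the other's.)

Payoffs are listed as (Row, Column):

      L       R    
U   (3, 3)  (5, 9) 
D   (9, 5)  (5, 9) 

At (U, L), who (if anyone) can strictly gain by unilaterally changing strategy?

Row at (U, L) earns 3; deviating to D yields 9 — a strict improvement.
Column earns 3; deviating to R yields 9 — a strict improvement.
Both Row and Column have strictly profitable deviations.

Both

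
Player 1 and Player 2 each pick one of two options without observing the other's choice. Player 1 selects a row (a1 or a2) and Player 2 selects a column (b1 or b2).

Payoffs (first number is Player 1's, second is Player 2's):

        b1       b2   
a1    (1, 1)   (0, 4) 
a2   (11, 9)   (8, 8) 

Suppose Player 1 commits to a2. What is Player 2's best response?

b1

Against a2, Player 2 earns 9 from b1 and 8 from b2.
So b1 is the best response.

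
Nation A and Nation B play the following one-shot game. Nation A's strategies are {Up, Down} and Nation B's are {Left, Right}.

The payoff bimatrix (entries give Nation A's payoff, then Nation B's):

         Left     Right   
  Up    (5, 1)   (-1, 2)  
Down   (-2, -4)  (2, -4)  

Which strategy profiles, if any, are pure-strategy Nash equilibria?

(Up, Left): Nation B prefers Right (2 > 1) — not an equilibrium.
(Up, Right): Nation A prefers Down (2 > -1) — not an equilibrium.
(Down, Left): Nation A prefers Up (5 > -2) — not an equilibrium.
(Down, Right): Nation A gets 2 ≥ -1 from Up, and Nation B gets -4 ≥ -4 from Left — Nash equilibrium.

(Down, Right)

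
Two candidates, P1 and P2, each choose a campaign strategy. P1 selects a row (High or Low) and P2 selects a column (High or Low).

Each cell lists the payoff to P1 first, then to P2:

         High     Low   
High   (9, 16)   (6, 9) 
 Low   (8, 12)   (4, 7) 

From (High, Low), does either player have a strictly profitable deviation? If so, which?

P1 at (High, Low) earns 6; deviating to Low yields 4 — not better.
P2 earns 9; deviating to High yields 16 — a strict improvement.
Only P2 has a strictly profitable deviation.

P2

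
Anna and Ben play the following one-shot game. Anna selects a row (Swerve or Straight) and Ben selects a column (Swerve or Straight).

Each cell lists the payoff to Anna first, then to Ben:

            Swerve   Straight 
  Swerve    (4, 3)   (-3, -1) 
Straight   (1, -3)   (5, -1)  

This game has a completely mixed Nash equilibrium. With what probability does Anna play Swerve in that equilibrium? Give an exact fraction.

Let x be the probability that Anna plays Swerve. In a completely mixed equilibrium, Ben must be indifferent between Swerve and Straight.
Ben's expected payoff from Swerve is 3x − 3(1−x); from Straight it is −x − (1−x).
Setting these equal: 6x − 3 = -1, so x = 1/3.

1/3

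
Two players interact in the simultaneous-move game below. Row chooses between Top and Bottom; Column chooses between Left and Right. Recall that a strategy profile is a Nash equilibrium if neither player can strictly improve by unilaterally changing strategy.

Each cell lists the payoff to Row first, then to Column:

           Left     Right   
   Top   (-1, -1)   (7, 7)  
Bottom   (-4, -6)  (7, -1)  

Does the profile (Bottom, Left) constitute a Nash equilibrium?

No

At (Bottom, Left), Row earns -4; switching to Top would give -1, so Row would deviate.
Column earns -6; switching to Right would give -1, so Column would deviate.
Since at least one player can profitably deviate, this is not a Nash equilibrium.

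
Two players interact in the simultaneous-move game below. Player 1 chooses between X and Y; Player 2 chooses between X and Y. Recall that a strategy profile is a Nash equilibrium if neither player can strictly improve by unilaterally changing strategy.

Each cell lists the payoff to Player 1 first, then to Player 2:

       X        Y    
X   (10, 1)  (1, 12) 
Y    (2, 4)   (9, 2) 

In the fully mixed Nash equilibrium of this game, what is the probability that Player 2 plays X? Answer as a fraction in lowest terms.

Let c be the probability that Player 2 plays X. In a completely mixed equilibrium, Player 1 must be indifferent between X and Y.
Player 1's expected payoff from X is 10c + (1−c); from Y it is 2c + 9(1−c).
Setting these equal: 9c + 1 = −7c + 9, so c = 1/2.

1/2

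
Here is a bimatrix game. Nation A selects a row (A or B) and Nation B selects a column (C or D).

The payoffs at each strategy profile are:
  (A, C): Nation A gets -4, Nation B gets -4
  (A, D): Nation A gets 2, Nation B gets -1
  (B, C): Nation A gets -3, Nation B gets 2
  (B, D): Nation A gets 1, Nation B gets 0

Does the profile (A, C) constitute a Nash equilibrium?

At (A, C), Nation A earns -4; switching to B would give -3, so Nation A would deviate.
Nation B earns -4; switching to D would give -1, so Nation B would deviate.
Since at least one player can profitably deviate, this is not a Nash equilibrium.

No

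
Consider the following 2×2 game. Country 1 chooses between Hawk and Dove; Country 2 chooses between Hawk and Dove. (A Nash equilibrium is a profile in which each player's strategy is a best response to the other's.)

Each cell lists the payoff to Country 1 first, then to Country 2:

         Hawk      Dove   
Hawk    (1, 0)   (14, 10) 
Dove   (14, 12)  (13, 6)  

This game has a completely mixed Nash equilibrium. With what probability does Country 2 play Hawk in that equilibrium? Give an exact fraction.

Let c be the probability that Country 2 plays Hawk. In a completely mixed equilibrium, Country 1 must be indifferent between Hawk and Dove.
Country 1's expected payoff from Hawk is c + 14(1−c); from Dove it is 14c + 13(1−c).
Setting these equal: −13c + 14 = c + 13, so c = 1/14.

1/14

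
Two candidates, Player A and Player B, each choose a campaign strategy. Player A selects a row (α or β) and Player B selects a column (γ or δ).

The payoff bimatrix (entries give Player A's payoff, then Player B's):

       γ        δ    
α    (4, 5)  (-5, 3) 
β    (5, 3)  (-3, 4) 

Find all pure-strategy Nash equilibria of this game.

(α, γ): Player A prefers β (5 > 4) — not an equilibrium.
(α, δ): Player A prefers β (-3 > -5); Player B prefers γ (5 > 3) — not an equilibrium.
(β, γ): Player B prefers δ (4 > 3) — not an equilibrium.
(β, δ): Player A gets -3 ≥ -5 from α, and Player B gets 4 ≥ 3 from γ — Nash equilibrium.

(β, δ)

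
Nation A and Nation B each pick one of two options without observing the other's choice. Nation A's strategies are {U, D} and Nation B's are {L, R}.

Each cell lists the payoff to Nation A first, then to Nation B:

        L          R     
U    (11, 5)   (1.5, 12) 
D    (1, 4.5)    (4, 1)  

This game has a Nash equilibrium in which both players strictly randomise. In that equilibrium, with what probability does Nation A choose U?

Let r be the probability that Nation A plays U. In a completely mixed equilibrium, Nation B must be indifferent between L and R.
Nation B's expected payoff from L is 5r + 4.5(1−r); from R it is 12r + (1−r).
Setting these equal: 0.5r + 4.5 = 11r + 1, so r = 1/3.

1/3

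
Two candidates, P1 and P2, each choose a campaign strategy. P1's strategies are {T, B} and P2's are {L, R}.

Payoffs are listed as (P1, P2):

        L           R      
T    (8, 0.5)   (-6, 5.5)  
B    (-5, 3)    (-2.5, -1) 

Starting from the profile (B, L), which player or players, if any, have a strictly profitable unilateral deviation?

P1

P1 at (B, L) earns -5; deviating to T yields 8 — a strict improvement.
P2 earns 3; deviating to R yields -1 — not better.
Only P1 has a strictly profitable deviation.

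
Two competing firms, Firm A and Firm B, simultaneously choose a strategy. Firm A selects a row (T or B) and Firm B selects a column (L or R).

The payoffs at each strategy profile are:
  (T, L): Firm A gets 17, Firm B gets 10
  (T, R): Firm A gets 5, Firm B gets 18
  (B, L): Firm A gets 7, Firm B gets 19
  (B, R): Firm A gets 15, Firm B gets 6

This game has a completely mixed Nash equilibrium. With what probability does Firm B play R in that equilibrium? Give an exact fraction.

1/2

Let q be the probability that Firm B plays L. In a completely mixed equilibrium, Firm A must be indifferent between T and B.
Firm A's expected payoff from T is 17q + 5(1−q); from B it is 7q + 15(1−q).
Setting these equal: 12q + 5 = −8q + 15, so q = 1/2.
Therefore Firm B plays R with probability 1 − 1/2 = 1/2.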